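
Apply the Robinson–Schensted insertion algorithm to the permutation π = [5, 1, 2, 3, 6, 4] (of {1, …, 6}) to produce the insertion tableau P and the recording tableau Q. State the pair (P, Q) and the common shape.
P = [1, 2, 3, 4] / [5, 6];  Q = [1, 3, 4, 5] / [2, 6];  common shape = (4, 2)

Row-insert the values π_1, π_2, … into P one at a time, bumping the leftmost entry strictly greater than the inserted value down to the next row. The recording tableau Q records, in position (i, j), the step at which that cell was added to P.
  Insert 5 (step 1): P = [5];  Q = [1]
  Insert 1 (step 2): P = [1] / [5];  Q = [1] / [2]
  Insert 2 (step 3): P = [1, 2] / [5];  Q = [1, 3] / [2]
  Insert 3 (step 4): P = [1, 2, 3] / [5];  Q = [1, 3, 4] / [2]
  Insert 6 (step 5): P = [1, 2, 3, 6] / [5];  Q = [1, 3, 4, 5] / [2]
  Insert 4 (step 6): P = [1, 2, 3, 4] / [5, 6];  Q = [1, 3, 4, 5] / [2, 6]
Final shape: (4, 2).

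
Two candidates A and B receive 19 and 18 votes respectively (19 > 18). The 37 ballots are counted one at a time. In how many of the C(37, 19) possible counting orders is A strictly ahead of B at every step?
Strict-lead orderings = 477638700

Total orderings of the 37 votes with 19 for A: C(37, 19) = 17672631900. By the Bertrand ballot formula (Cycle Lemma / reflection principle), the number of orderings in which A is strictly ahead of B throughout is (p − q)/(p + q) · C(p + q, p) = (19 − 18)/(19 + 18) · 17672631900 = 477638700.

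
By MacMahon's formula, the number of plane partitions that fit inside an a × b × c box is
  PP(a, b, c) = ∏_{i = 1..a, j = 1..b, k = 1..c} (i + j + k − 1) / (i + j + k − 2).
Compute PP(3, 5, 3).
PP(3, 5, 3) = 14112

Evaluate the triple product over i = 1..3, j = 1..5, k = 1..3. The factors are (2/1) · (3/2) · (4/3) · (3/2) · (4/3) · (5/4) · (4/3) · (5/4) · … (45 factors total). The numerators and denominators telescope so the product is an integer; carrying out the multiplication exactly gives PP(3, 5, 3) = 14112.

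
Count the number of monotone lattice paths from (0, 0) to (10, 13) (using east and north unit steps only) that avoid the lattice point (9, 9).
Number of paths = 900966

Total paths from (0, 0) to (10, 13): C(23, 10) = 1144066. Paths through (9, 9): (paths (0, 0) → (9, 9)) × (paths (9, 9) → (10, 13)) = C(18, 9) · C(5, 1) = 48620 · 5 = 243100. Avoidance count = 1144066 − 243100 = 900966.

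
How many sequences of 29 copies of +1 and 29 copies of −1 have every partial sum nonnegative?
C_29 = 1002242216651368

These ballot sequences are counted by the Catalan number C_n = (1/(n + 1)) · C(2n, n). For n = 29: C_29 = (1/30) · C(58, 29) = 30067266499541040/30 = 1002242216651368.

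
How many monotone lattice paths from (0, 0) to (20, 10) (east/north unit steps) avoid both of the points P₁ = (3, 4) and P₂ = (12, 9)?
Number of paths = 24497130

Inclusion–exclusion. Total paths: C(30, 20) = 30045015. Through P₁: C(7, 3)·C(23, 17) = 3533145. Through P₂: C(21, 12)·C(9, 8) = 2645370. Since P₁ is strictly southwest of P₂, a monotone path through both must visit P₁ then P₂; paths through both = C(7, 3)·C(14, 9)·C(9, 8) = 630630. Avoid both = 30045015 − 3533145 − 2645370 + 630630 = 24497130.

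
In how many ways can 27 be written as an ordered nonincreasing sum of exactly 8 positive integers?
p(27, 8 parts) = 352

Partitions of n into exactly k parts are in bijection with partitions of n − k into at most k parts (subtract 1 from each part). So p(27, exactly 8) = p(19, parts ≤ 8). Computing via the recurrence p(m, j) = p(m, j−1) + p(m−j, j) gives 352.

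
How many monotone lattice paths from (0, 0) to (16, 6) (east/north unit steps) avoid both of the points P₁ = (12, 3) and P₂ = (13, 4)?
Number of paths = 43988

Inclusion–exclusion. Total paths: C(22, 16) = 74613. Through P₁: C(15, 12)·C(7, 4) = 15925. Through P₂: C(17, 13)·C(5, 3) = 23800. Since P₁ is strictly southwest of P₂, a monotone path through both must visit P₁ then P₂; paths through both = C(15, 12)·C(2, 1)·C(5, 3) = 9100. Avoid both = 74613 − 15925 − 23800 + 9100 = 43988.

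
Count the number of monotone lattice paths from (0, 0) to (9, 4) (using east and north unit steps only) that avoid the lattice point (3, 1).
Number of paths = 379

Total paths from (0, 0) to (9, 4): C(13, 9) = 715. Paths through (3, 1): (paths (0, 0) → (3, 1)) × (paths (3, 1) → (9, 4)) = C(4, 3) · C(9, 6) = 4 · 84 = 336. Avoidance count = 715 − 336 = 379.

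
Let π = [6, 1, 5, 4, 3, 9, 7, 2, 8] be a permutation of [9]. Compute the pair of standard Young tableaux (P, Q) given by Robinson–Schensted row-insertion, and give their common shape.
P = [1, 2, 7, 8] / [3, 9] / [4] / [5] / [6];  Q = [1, 3, 6, 9] / [2, 7] / [4] / [5] / [8];  common shape = (4, 2, 1, 1, 1)

Row-insert the values π_1, π_2, … into P one at a time, bumping the leftmost entry strictly greater than the inserted value down to the next row. The recording tableau Q records, in position (i, j), the step at which that cell was added to P.
  Insert 6 (step 1): P = [6];  Q = [1]
  Insert 1 (step 2): P = [1] / [6];  Q = [1] / [2]
  Insert 5 (step 3): P = [1, 5] / [6];  Q = [1, 3] / [2]
  Insert 4 (step 4): P = [1, 4] / [5] / [6];  Q = [1, 3] / [2] / [4]
  Insert 3 (step 5): P = [1, 3] / [4] / [5] / [6];  Q = [1, 3] / [2] / [4] / [5]
  Insert 9 (step 6): P = [1, 3, 9] / [4] / [5] / [6];  Q = [1, 3, 6] / [2] / [4] / [5]
  Insert 7 (step 7): P = [1, 3, 7] / [4, 9] / [5] / [6];  Q = [1, 3, 6] / [2, 7] / [4] / [5]
  Insert 2 (step 8): P = [1, 2, 7] / [3, 9] / [4] / [5] / [6];  Q = [1, 3, 6] / [2, 7] / [4] / [5] / [8]
  Insert 8 (step 9): P = [1, 2, 7, 8] / [3, 9] / [4] / [5] / [6];  Q = [1, 3, 6, 9] / [2, 7] / [4] / [5] / [8]
Final shape: (4, 2, 1, 1, 1).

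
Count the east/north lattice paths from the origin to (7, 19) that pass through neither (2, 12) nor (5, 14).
Number of paths = 360650

Inclusion–exclusion. Total paths: C(26, 7) = 657800. Through P₁: C(14, 2)·C(12, 5) = 72072. Through P₂: C(19, 5)·C(7, 2) = 244188. Since P₁ is strictly southwest of P₂, a monotone path through both must visit P₁ then P₂; paths through both = C(14, 2)·C(5, 3)·C(7, 2) = 19110. Avoid both = 657800 − 72072 − 244188 + 19110 = 360650.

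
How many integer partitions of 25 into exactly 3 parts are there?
p(25, 3 parts) = 52

Partitions of n into exactly k parts are in bijection with partitions of n − k into at most k parts (subtract 1 from each part). So p(25, exactly 3) = p(22, parts ≤ 3). Computing via the recurrence p(m, j) = p(m, j−1) + p(m−j, j) gives 52.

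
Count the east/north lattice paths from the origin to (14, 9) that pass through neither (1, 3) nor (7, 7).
Number of paths = 615350

Inclusion–exclusion. Total paths: C(23, 14) = 817190. Through P₁: C(4, 1)·C(19, 13) = 108528. Through P₂: C(14, 7)·C(9, 7) = 123552. Since P₁ is strictly southwest of P₂, a monotone path through both must visit P₁ then P₂; paths through both = C(4, 1)·C(10, 6)·C(9, 7) = 30240. Avoid both = 817190 − 108528 − 123552 + 30240 = 615350.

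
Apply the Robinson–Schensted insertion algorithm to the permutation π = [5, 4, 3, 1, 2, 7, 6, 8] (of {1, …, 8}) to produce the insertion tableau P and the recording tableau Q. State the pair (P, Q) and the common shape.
P = [1, 2, 6, 8] / [3, 7] / [4] / [5];  Q = [1, 5, 6, 8] / [2, 7] / [3] / [4];  common shape = (4, 2, 1, 1)

Row-insert the values π_1, π_2, … into P one at a time, bumping the leftmost entry strictly greater than the inserted value down to the next row. The recording tableau Q records, in position (i, j), the step at which that cell was added to P.
  Insert 5 (step 1): P = [5];  Q = [1]
  Insert 4 (step 2): P = [4] / [5];  Q = [1] / [2]
  Insert 3 (step 3): P = [3] / [4] / [5];  Q = [1] / [2] / [3]
  Insert 1 (step 4): P = [1] / [3] / [4] / [5];  Q = [1] / [2] / [3] / [4]
  Insert 2 (step 5): P = [1, 2] / [3] / [4] / [5];  Q = [1, 5] / [2] / [3] / [4]
  Insert 7 (step 6): P = [1, 2, 7] / [3] / [4] / [5];  Q = [1, 5, 6] / [2] / [3] / [4]
  Insert 6 (step 7): P = [1, 2, 6] / [3, 7] / [4] / [5];  Q = [1, 5, 6] / [2, 7] / [3] / [4]
  Insert 8 (step 8): P = [1, 2, 6, 8] / [3, 7] / [4] / [5];  Q = [1, 5, 6, 8] / [2, 7] / [3] / [4]
Final shape: (4, 2, 1, 1).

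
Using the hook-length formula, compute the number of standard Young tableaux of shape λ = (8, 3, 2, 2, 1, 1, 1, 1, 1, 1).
# SYT of shape (8, 3, 2, 2, 1, 1, 1, 1, 1, 1) = 78427440

Hook-length formula: f^λ = n! / Π hook(c), product over all cells c of the Young diagram. For λ = (8, 3, 2, 2, 1, 1, 1, 1, 1, 1), n = 21 boxes. Hook lengths by row (left-to-right, top-to-bottom): [17, 10, 7, 5, 4, 3, 2, 1]; [11, 4, 1]; [9, 2]; [8, 1]; [6]; [5]; [4]; [3]; [2]; [1]. Product of hooks = 651442176000. So f^λ = 21! / 651442176000 = 51090942171709440000 / 651442176000 = 78427440.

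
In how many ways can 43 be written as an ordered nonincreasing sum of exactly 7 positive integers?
p(43, 7 parts) = 4011

Partitions of n into exactly k parts are in bijection with partitions of n − k into at most k parts (subtract 1 from each part). So p(43, exactly 7) = p(36, parts ≤ 7). Computing via the recurrence p(m, j) = p(m, j−1) + p(m−j, j) gives 4011.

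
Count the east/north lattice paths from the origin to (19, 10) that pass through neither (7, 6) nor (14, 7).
Number of paths = 11163978

Inclusion–exclusion. Total paths: C(29, 19) = 20030010. Through P₁: C(13, 7)·C(16, 12) = 3123120. Through P₂: C(21, 14)·C(8, 5) = 6511680. Since P₁ is strictly southwest of P₂, a monotone path through both must visit P₁ then P₂; paths through both = C(13, 7)·C(8, 7)·C(8, 5) = 768768. Avoid both = 20030010 − 3123120 − 6511680 + 768768 = 11163978.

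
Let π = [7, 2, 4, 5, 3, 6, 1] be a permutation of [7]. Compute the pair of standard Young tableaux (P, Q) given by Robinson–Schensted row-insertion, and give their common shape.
P = [1, 3, 5, 6] / [2] / [4] / [7];  Q = [1, 3, 4, 6] / [2] / [5] / [7];  common shape = (4, 1, 1, 1)

Row-insert the values π_1, π_2, … into P one at a time, bumping the leftmost entry strictly greater than the inserted value down to the next row. The recording tableau Q records, in position (i, j), the step at which that cell was added to P.
  Insert 7 (step 1): P = [7];  Q = [1]
  Insert 2 (step 2): P = [2] / [7];  Q = [1] / [2]
  Insert 4 (step 3): P = [2, 4] / [7];  Q = [1, 3] / [2]
  Insert 5 (step 4): P = [2, 4, 5] / [7];  Q = [1, 3, 4] / [2]
  Insert 3 (step 5): P = [2, 3, 5] / [4] / [7];  Q = [1, 3, 4] / [2] / [5]
  Insert 6 (step 6): P = [2, 3, 5, 6] / [4] / [7];  Q = [1, 3, 4, 6] / [2] / [5]
  Insert 1 (step 7): P = [1, 3, 5, 6] / [2] / [4] / [7];  Q = [1, 3, 4, 6] / [2] / [5] / [7]
Final shape: (4, 1, 1, 1).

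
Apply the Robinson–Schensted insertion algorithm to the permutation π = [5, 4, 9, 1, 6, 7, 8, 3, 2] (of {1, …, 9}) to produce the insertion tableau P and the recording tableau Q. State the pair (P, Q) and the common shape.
P = [1, 2, 7, 8] / [3, 6] / [4, 9] / [5];  Q = [1, 3, 6, 7] / [2, 5] / [4, 8] / [9];  common shape = (4, 2, 2, 1)

Row-insert the values π_1, π_2, … into P one at a time, bumping the leftmost entry strictly greater than the inserted value down to the next row. The recording tableau Q records, in position (i, j), the step at which that cell was added to P.
  Insert 5 (step 1): P = [5];  Q = [1]
  Insert 4 (step 2): P = [4] / [5];  Q = [1] / [2]
  Insert 9 (step 3): P = [4, 9] / [5];  Q = [1, 3] / [2]
  Insert 1 (step 4): P = [1, 9] / [4] / [5];  Q = [1, 3] / [2] / [4]
  Insert 6 (step 5): P = [1, 6] / [4, 9] / [5];  Q = [1, 3] / [2, 5] / [4]
  Insert 7 (step 6): P = [1, 6, 7] / [4, 9] / [5];  Q = [1, 3, 6] / [2, 5] / [4]
  Insert 8 (step 7): P = [1, 6, 7, 8] / [4, 9] / [5];  Q = [1, 3, 6, 7] / [2, 5] / [4]
  Insert 3 (step 8): P = [1, 3, 7, 8] / [4, 6] / [5, 9];  Q = [1, 3, 6, 7] / [2, 5] / [4, 8]
  Insert 2 (step 9): P = [1, 2, 7, 8] / [3, 6] / [4, 9] / [5];  Q = [1, 3, 6, 7] / [2, 5] / [4, 8] / [9]
Final shape: (4, 2, 2, 1).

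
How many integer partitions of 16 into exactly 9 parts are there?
p(16, 9 parts) = 15

Partitions of n into exactly k parts ↔ partitions of n − k into at most k parts (subtract 1 from each part). For n = 16, k = 9, the partitions are: 8+1+1+1+1+1+1+1+1, 7+2+1+1+1+1+1+1+1, 6+3+1+1+1+1+1+1+1, 6+2+2+1+1+1+1+1+1, 5+4+1+1+1+1+1+1+1, 5+3+2+1+1+1+1+1+1, 5+2+2+2+1+1+1+1+1, 4+4+2+1+1+1+1+1+1, 4+3+3+1+1+1+1+1+1, 4+3+2+2+1+1+1+1+1, 4+2+2+2+2+1+1+1+1, 3+3+3+2+1+1+1+1+1, 3+3+2+2+2+1+1+1+1, 3+2+2+2+2+2+1+1+1, 2+2+2+2+2+2+2+1+1. Count = 15.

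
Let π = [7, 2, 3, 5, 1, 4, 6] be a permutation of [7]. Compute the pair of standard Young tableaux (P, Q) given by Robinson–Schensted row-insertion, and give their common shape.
P = [1, 3, 4, 6] / [2, 5] / [7];  Q = [1, 3, 4, 7] / [2, 6] / [5];  common shape = (4, 2, 1)

Row-insert the values π_1, π_2, … into P one at a time, bumping the leftmost entry strictly greater than the inserted value down to the next row. The recording tableau Q records, in position (i, j), the step at which that cell was added to P.
  Insert 7 (step 1): P = [7];  Q = [1]
  Insert 2 (step 2): P = [2] / [7];  Q = [1] / [2]
  Insert 3 (step 3): P = [2, 3] / [7];  Q = [1, 3] / [2]
  Insert 5 (step 4): P = [2, 3, 5] / [7];  Q = [1, 3, 4] / [2]
  Insert 1 (step 5): P = [1, 3, 5] / [2] / [7];  Q = [1, 3, 4] / [2] / [5]
  Insert 4 (step 6): P = [1, 3, 4] / [2, 5] / [7];  Q = [1, 3, 4] / [2, 6] / [5]
  Insert 6 (step 7): P = [1, 3, 4, 6] / [2, 5] / [7];  Q = [1, 3, 4, 7] / [2, 6] / [5]
Final shape: (4, 2, 1).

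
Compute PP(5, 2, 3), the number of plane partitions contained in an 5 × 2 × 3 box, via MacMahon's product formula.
PP(5, 2, 3) = 1176

Evaluate the triple product over i = 1..5, j = 1..2, k = 1..3. The factors are (2/1) · (3/2) · (4/3) · (3/2) · (4/3) · (5/4) · (3/2) · (4/3) · … (30 factors total). The numerators and denominators telescope so the product is an integer; carrying out the multiplication exactly gives PP(5, 2, 3) = 1176.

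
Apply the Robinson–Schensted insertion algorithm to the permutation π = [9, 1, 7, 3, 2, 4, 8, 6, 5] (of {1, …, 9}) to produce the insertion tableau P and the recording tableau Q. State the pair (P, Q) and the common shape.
P = [1, 2, 4, 5] / [3, 6] / [7, 8] / [9];  Q = [1, 3, 6, 7] / [2, 8] / [4, 9] / [5];  common shape = (4, 2, 2, 1)

Row-insert the values π_1, π_2, … into P one at a time, bumping the leftmost entry strictly greater than the inserted value down to the next row. The recording tableau Q records, in position (i, j), the step at which that cell was added to P.
  Insert 9 (step 1): P = [9];  Q = [1]
  Insert 1 (step 2): P = [1] / [9];  Q = [1] / [2]
  Insert 7 (step 3): P = [1, 7] / [9];  Q = [1, 3] / [2]
  Insert 3 (step 4): P = [1, 3] / [7] / [9];  Q = [1, 3] / [2] / [4]
  Insert 2 (step 5): P = [1, 2] / [3] / [7] / [9];  Q = [1, 3] / [2] / [4] / [5]
  Insert 4 (step 6): P = [1, 2, 4] / [3] / [7] / [9];  Q = [1, 3, 6] / [2] / [4] / [5]
  Insert 8 (step 7): P = [1, 2, 4, 8] / [3] / [7] / [9];  Q = [1, 3, 6, 7] / [2] / [4] / [5]
  Insert 6 (step 8): P = [1, 2, 4, 6] / [3, 8] / [7] / [9];  Q = [1, 3, 6, 7] / [2, 8] / [4] / [5]
  Insert 5 (step 9): P = [1, 2, 4, 5] / [3, 6] / [7, 8] / [9];  Q = [1, 3, 6, 7] / [2, 8] / [4, 9] / [5]
Final shape: (4, 2, 2, 1).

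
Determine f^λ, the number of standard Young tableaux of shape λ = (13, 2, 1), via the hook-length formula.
# SYT of shape (13, 2, 1) = 896

Hook-length formula: f^λ = n! / Π hook(c), product over all cells c of the Young diagram. For λ = (13, 2, 1), n = 16 boxes. Hook lengths by row (left-to-right, top-to-bottom): [15, 13, 11, 10, 9, 8, 7, 6, 5, 4, 3, 2, 1]; [3, 1]; [1]. Product of hooks = 23351328000. So f^λ = 16! / 23351328000 = 20922789888000 / 23351328000 = 896.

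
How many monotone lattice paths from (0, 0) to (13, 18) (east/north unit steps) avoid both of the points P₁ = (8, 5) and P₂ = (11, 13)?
Number of paths = 147266490

Inclusion–exclusion. Total paths: C(31, 13) = 206253075. Through P₁: C(13, 8)·C(18, 5) = 11027016. Through P₂: C(24, 11)·C(7, 2) = 52419024. Since P₁ is strictly southwest of P₂, a monotone path through both must visit P₁ then P₂; paths through both = C(13, 8)·C(11, 3)·C(7, 2) = 4459455. Avoid both = 206253075 − 11027016 − 52419024 + 4459455 = 147266490.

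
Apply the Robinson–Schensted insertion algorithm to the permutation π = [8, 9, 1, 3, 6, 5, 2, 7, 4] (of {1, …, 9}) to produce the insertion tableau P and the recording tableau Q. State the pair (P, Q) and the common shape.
P = [1, 2, 4, 7] / [3, 5] / [6, 9] / [8];  Q = [1, 2, 5, 8] / [3, 4] / [6, 9] / [7];  common shape = (4, 2, 2, 1)

Row-insert the values π_1, π_2, … into P one at a time, bumping the leftmost entry strictly greater than the inserted value down to the next row. The recording tableau Q records, in position (i, j), the step at which that cell was added to P.
  Insert 8 (step 1): P = [8];  Q = [1]
  Insert 9 (step 2): P = [8, 9];  Q = [1, 2]
  Insert 1 (step 3): P = [1, 9] / [8];  Q = [1, 2] / [3]
  Insert 3 (step 4): P = [1, 3] / [8, 9];  Q = [1, 2] / [3, 4]
  Insert 6 (step 5): P = [1, 3, 6] / [8, 9];  Q = [1, 2, 5] / [3, 4]
  Insert 5 (step 6): P = [1, 3, 5] / [6, 9] / [8];  Q = [1, 2, 5] / [3, 4] / [6]
  Insert 2 (step 7): P = [1, 2, 5] / [3, 9] / [6] / [8];  Q = [1, 2, 5] / [3, 4] / [6] / [7]
  Insert 7 (step 8): P = [1, 2, 5, 7] / [3, 9] / [6] / [8];  Q = [1, 2, 5, 8] / [3, 4] / [6] / [7]
  Insert 4 (step 9): P = [1, 2, 4, 7] / [3, 5] / [6, 9] / [8];  Q = [1, 2, 5, 8] / [3, 4] / [6, 9] / [7]
Final shape: (4, 2, 2, 1).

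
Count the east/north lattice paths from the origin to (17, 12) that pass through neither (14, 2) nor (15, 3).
Number of paths = 51829935

Inclusion–exclusion. Total paths: C(29, 17) = 51895935. Through P₁: C(16, 14)·C(13, 3) = 34320. Through P₂: C(18, 15)·C(11, 2) = 44880. Since P₁ is strictly southwest of P₂, a monotone path through both must visit P₁ then P₂; paths through both = C(16, 14)·C(2, 1)·C(11, 2) = 13200. Avoid both = 51895935 − 34320 − 44880 + 13200 = 51829935.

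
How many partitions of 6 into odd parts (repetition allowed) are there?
p_odd(6) = 4

Partitions of 6 using only odd parts 1, 3, 5, …: 5+1, 3+3, 3+1+1+1, 1+1+1+1+1+1. There are 4. (Euler: this equals q(6), the number of distinct-part partitions.)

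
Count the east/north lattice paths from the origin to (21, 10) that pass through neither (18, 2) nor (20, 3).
Number of paths = 44311207

Inclusion–exclusion. Total paths: C(31, 21) = 44352165. Through P₁: C(20, 18)·C(11, 3) = 31350. Through P₂: C(23, 20)·C(8, 1) = 14168. Since P₁ is strictly southwest of P₂, a monotone path through both must visit P₁ then P₂; paths through both = C(20, 18)·C(3, 2)·C(8, 1) = 4560. Avoid both = 44352165 − 31350 − 14168 + 4560 = 44311207.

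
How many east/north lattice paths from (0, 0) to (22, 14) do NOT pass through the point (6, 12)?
Number of paths = 3793456908

Total paths from (0, 0) to (22, 14): C(36, 22) = 3796297200. Paths through (6, 12): (paths (0, 0) → (6, 12)) × (paths (6, 12) → (22, 14)) = C(18, 6) · C(18, 16) = 18564 · 153 = 2840292. Avoidance count = 3796297200 − 2840292 = 3793456908.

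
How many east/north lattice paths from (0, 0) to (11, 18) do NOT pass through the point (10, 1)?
Number of paths = 34597092

Total paths from (0, 0) to (11, 18): C(29, 11) = 34597290. Paths through (10, 1): (paths (0, 0) → (10, 1)) × (paths (10, 1) → (11, 18)) = C(11, 10) · C(18, 1) = 11 · 18 = 198. Avoidance count = 34597290 − 198 = 34597092.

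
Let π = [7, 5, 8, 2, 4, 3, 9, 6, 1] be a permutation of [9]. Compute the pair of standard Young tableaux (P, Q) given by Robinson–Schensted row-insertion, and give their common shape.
P = [1, 3, 6] / [2, 8, 9] / [4] / [5] / [7];  Q = [1, 3, 7] / [2, 5, 8] / [4] / [6] / [9];  common shape = (3, 3, 1, 1, 1)

Row-insert the values π_1, π_2, … into P one at a time, bumping the leftmost entry strictly greater than the inserted value down to the next row. The recording tableau Q records, in position (i, j), the step at which that cell was added to P.
  Insert 7 (step 1): P = [7];  Q = [1]
  Insert 5 (step 2): P = [5] / [7];  Q = [1] / [2]
  Insert 8 (step 3): P = [5, 8] / [7];  Q = [1, 3] / [2]
  Insert 2 (step 4): P = [2, 8] / [5] / [7];  Q = [1, 3] / [2] / [4]
  Insert 4 (step 5): P = [2, 4] / [5, 8] / [7];  Q = [1, 3] / [2, 5] / [4]
  Insert 3 (step 6): P = [2, 3] / [4, 8] / [5] / [7];  Q = [1, 3] / [2, 5] / [4] / [6]
  Insert 9 (step 7): P = [2, 3, 9] / [4, 8] / [5] / [7];  Q = [1, 3, 7] / [2, 5] / [4] / [6]
  Insert 6 (step 8): P = [2, 3, 6] / [4, 8, 9] / [5] / [7];  Q = [1, 3, 7] / [2, 5, 8] / [4] / [6]
  Insert 1 (step 9): P = [1, 3, 6] / [2, 8, 9] / [4] / [5] / [7];  Q = [1, 3, 7] / [2, 5, 8] / [4] / [6] / [9]
Final shape: (3, 3, 1, 1, 1).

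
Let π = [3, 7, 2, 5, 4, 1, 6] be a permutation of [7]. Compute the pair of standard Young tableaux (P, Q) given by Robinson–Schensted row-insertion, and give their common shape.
P = [1, 4, 6] / [2, 5] / [3] / [7];  Q = [1, 2, 7] / [3, 4] / [5] / [6];  common shape = (3, 2, 1, 1)

Row-insert the values π_1, π_2, … into P one at a time, bumping the leftmost entry strictly greater than the inserted value down to the next row. The recording tableau Q records, in position (i, j), the step at which that cell was added to P.
  Insert 3 (step 1): P = [3];  Q = [1]
  Insert 7 (step 2): P = [3, 7];  Q = [1, 2]
  Insert 2 (step 3): P = [2, 7] / [3];  Q = [1, 2] / [3]
  Insert 5 (step 4): P = [2, 5] / [3, 7];  Q = [1, 2] / [3, 4]
  Insert 4 (step 5): P = [2, 4] / [3, 5] / [7];  Q = [1, 2] / [3, 4] / [5]
  Insert 1 (step 6): P = [1, 4] / [2, 5] / [3] / [7];  Q = [1, 2] / [3, 4] / [5] / [6]
  Insert 6 (step 7): P = [1, 4, 6] / [2, 5] / [3] / [7];  Q = [1, 2, 7] / [3, 4] / [5] / [6]
Final shape: (3, 2, 1, 1).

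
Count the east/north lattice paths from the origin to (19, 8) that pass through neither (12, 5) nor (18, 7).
Number of paths = 862643

Inclusion–exclusion. Total paths: C(27, 19) = 2220075. Through P₁: C(17, 12)·C(10, 7) = 742560. Through P₂: C(25, 18)·C(2, 1) = 961400. Since P₁ is strictly southwest of P₂, a monotone path through both must visit P₁ then P₂; paths through both = C(17, 12)·C(8, 6)·C(2, 1) = 346528. Avoid both = 2220075 − 742560 − 961400 + 346528 = 862643.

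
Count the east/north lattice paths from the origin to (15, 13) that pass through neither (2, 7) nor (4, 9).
Number of paths = 35784273

Inclusion–exclusion. Total paths: C(28, 15) = 37442160. Through P₁: C(9, 2)·C(19, 13) = 976752. Through P₂: C(13, 4)·C(15, 11) = 975975. Since P₁ is strictly southwest of P₂, a monotone path through both must visit P₁ then P₂; paths through both = C(9, 2)·C(4, 2)·C(15, 11) = 294840. Avoid both = 37442160 − 976752 − 975975 + 294840 = 35784273.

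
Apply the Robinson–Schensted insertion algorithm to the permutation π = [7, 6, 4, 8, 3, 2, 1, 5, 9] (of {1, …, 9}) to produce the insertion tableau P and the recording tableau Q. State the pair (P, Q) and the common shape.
P = [1, 5, 9] / [2, 8] / [3] / [4] / [6] / [7];  Q = [1, 4, 9] / [2, 8] / [3] / [5] / [6] / [7];  common shape = (3, 2, 1, 1, 1, 1)

Row-insert the values π_1, π_2, … into P one at a time, bumping the leftmost entry strictly greater than the inserted value down to the next row. The recording tableau Q records, in position (i, j), the step at which that cell was added to P.
  Insert 7 (step 1): P = [7];  Q = [1]
  Insert 6 (step 2): P = [6] / [7];  Q = [1] / [2]
  Insert 4 (step 3): P = [4] / [6] / [7];  Q = [1] / [2] / [3]
  Insert 8 (step 4): P = [4, 8] / [6] / [7];  Q = [1, 4] / [2] / [3]
  Insert 3 (step 5): P = [3, 8] / [4] / [6] / [7];  Q = [1, 4] / [2] / [3] / [5]
  Insert 2 (step 6): P = [2, 8] / [3] / [4] / [6] / [7];  Q = [1, 4] / [2] / [3] / [5] / [6]
  Insert 1 (step 7): P = [1, 8] / [2] / [3] / [4] / [6] / [7];  Q = [1, 4] / [2] / [3] / [5] / [6] / [7]
  Insert 5 (step 8): P = [1, 5] / [2, 8] / [3] / [4] / [6] / [7];  Q = [1, 4] / [2, 8] / [3] / [5] / [6] / [7]
  Insert 9 (step 9): P = [1, 5, 9] / [2, 8] / [3] / [4] / [6] / [7];  Q = [1, 4, 9] / [2, 8] / [3] / [5] / [6] / [7]
Final shape: (3, 2, 1, 1, 1, 1).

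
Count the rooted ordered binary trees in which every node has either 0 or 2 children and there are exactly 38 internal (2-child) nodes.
C_38 = 176733862787006701400

These full binary trees are counted by the Catalan number C_n = (1/(n + 1)) · C(2n, n). For n = 38: C_38 = (1/39) · C(76, 38) = 6892620648693261354600/39 = 176733862787006701400.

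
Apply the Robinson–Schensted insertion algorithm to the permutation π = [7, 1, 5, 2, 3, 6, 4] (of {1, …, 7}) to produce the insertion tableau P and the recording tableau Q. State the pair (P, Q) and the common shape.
P = [1, 2, 3, 4] / [5, 6] / [7];  Q = [1, 3, 5, 6] / [2, 7] / [4];  common shape = (4, 2, 1)

Row-insert the values π_1, π_2, … into P one at a time, bumping the leftmost entry strictly greater than the inserted value down to the next row. The recording tableau Q records, in position (i, j), the step at which that cell was added to P.
  Insert 7 (step 1): P = [7];  Q = [1]
  Insert 1 (step 2): P = [1] / [7];  Q = [1] / [2]
  Insert 5 (step 3): P = [1, 5] / [7];  Q = [1, 3] / [2]
  Insert 2 (step 4): P = [1, 2] / [5] / [7];  Q = [1, 3] / [2] / [4]
  Insert 3 (step 5): P = [1, 2, 3] / [5] / [7];  Q = [1, 3, 5] / [2] / [4]
  Insert 6 (step 6): P = [1, 2, 3, 6] / [5] / [7];  Q = [1, 3, 5, 6] / [2] / [4]
  Insert 4 (step 7): P = [1, 2, 3, 4] / [5, 6] / [7];  Q = [1, 3, 5, 6] / [2, 7] / [4]
Final shape: (4, 2, 1).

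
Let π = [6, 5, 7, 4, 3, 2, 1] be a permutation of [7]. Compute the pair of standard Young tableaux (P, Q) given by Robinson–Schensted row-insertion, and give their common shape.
P = [1, 7] / [2] / [3] / [4] / [5] / [6];  Q = [1, 3] / [2] / [4] / [5] / [6] / [7];  common shape = (2, 1, 1, 1, 1, 1)

Row-insert the values π_1, π_2, … into P one at a time, bumping the leftmost entry strictly greater than the inserted value down to the next row. The recording tableau Q records, in position (i, j), the step at which that cell was added to P.
  Insert 6 (step 1): P = [6];  Q = [1]
  Insert 5 (step 2): P = [5] / [6];  Q = [1] / [2]
  Insert 7 (step 3): P = [5, 7] / [6];  Q = [1, 3] / [2]
  Insert 4 (step 4): P = [4, 7] / [5] / [6];  Q = [1, 3] / [2] / [4]
  Insert 3 (step 5): P = [3, 7] / [4] / [5] / [6];  Q = [1, 3] / [2] / [4] / [5]
  Insert 2 (step 6): P = [2, 7] / [3] / [4] / [5] / [6];  Q = [1, 3] / [2] / [4] / [5] / [6]
  Insert 1 (step 7): P = [1, 7] / [2] / [3] / [4] / [5] / [6];  Q = [1, 3] / [2] / [4] / [5] / [6] / [7]
Final shape: (2, 1, 1, 1, 1, 1).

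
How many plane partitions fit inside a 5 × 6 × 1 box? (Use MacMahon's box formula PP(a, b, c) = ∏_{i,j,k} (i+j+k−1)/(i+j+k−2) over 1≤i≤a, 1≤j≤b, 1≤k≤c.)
PP(5, 6, 1) = 462

Evaluate the triple product over i = 1..5, j = 1..6, k = 1..1. The factors are (2/1) · (3/2) · (4/3) · (5/4) · (6/5) · (7/6) · (3/2) · (4/3) · … (30 factors total). The numerators and denominators telescope so the product is an integer; carrying out the multiplication exactly gives PP(5, 6, 1) = 462.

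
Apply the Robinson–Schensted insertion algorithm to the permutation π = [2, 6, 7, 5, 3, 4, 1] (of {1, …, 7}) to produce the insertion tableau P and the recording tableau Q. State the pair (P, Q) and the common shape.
P = [1, 3, 4] / [2, 7] / [5] / [6];  Q = [1, 2, 3] / [4, 6] / [5] / [7];  common shape = (3, 2, 1, 1)

Row-insert the values π_1, π_2, … into P one at a time, bumping the leftmost entry strictly greater than the inserted value down to the next row. The recording tableau Q records, in position (i, j), the step at which that cell was added to P.
  Insert 2 (step 1): P = [2];  Q = [1]
  Insert 6 (step 2): P = [2, 6];  Q = [1, 2]
  Insert 7 (step 3): P = [2, 6, 7];  Q = [1, 2, 3]
  Insert 5 (step 4): P = [2, 5, 7] / [6];  Q = [1, 2, 3] / [4]
  Insert 3 (step 5): P = [2, 3, 7] / [5] / [6];  Q = [1, 2, 3] / [4] / [5]
  Insert 4 (step 6): P = [2, 3, 4] / [5, 7] / [6];  Q = [1, 2, 3] / [4, 6] / [5]
  Insert 1 (step 7): P = [1, 3, 4] / [2, 7] / [5] / [6];  Q = [1, 2, 3] / [4, 6] / [5] / [7]
Final shape: (3, 2, 1, 1).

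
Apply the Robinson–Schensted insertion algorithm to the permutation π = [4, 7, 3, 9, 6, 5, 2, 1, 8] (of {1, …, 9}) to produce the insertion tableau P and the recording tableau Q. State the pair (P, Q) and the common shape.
P = [1, 5, 8] / [2, 6, 9] / [3] / [4] / [7];  Q = [1, 2, 4] / [3, 5, 9] / [6] / [7] / [8];  common shape = (3, 3, 1, 1, 1)

Row-insert the values π_1, π_2, … into P one at a time, bumping the leftmost entry strictly greater than the inserted value down to the next row. The recording tableau Q records, in position (i, j), the step at which that cell was added to P.
  Insert 4 (step 1): P = [4];  Q = [1]
  Insert 7 (step 2): P = [4, 7];  Q = [1, 2]
  Insert 3 (step 3): P = [3, 7] / [4];  Q = [1, 2] / [3]
  Insert 9 (step 4): P = [3, 7, 9] / [4];  Q = [1, 2, 4] / [3]
  Insert 6 (step 5): P = [3, 6, 9] / [4, 7];  Q = [1, 2, 4] / [3, 5]
  Insert 5 (step 6): P = [3, 5, 9] / [4, 6] / [7];  Q = [1, 2, 4] / [3, 5] / [6]
  Insert 2 (step 7): P = [2, 5, 9] / [3, 6] / [4] / [7];  Q = [1, 2, 4] / [3, 5] / [6] / [7]
  Insert 1 (step 8): P = [1, 5, 9] / [2, 6] / [3] / [4] / [7];  Q = [1, 2, 4] / [3, 5] / [6] / [7] / [8]
  Insert 8 (step 9): P = [1, 5, 8] / [2, 6, 9] / [3] / [4] / [7];  Q = [1, 2, 4] / [3, 5, 9] / [6] / [7] / [8]
Final shape: (3, 3, 1, 1, 1).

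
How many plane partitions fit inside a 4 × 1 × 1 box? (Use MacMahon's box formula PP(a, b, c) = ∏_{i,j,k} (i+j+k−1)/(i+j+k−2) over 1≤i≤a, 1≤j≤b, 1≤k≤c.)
PP(4, 1, 1) = 5

Evaluate the triple product over i = 1..4, j = 1..1, k = 1..1. The factors are (2/1) · (3/2) · (4/3) · (5/4). The numerators and denominators telescope so the product is an integer; carrying out the multiplication exactly gives PP(4, 1, 1) = 5.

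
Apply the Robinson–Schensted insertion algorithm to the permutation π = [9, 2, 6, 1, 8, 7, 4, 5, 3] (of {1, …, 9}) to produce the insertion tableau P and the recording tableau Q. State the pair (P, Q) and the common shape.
P = [1, 3, 5] / [2, 4, 7] / [6] / [8] / [9];  Q = [1, 3, 5] / [2, 6, 8] / [4] / [7] / [9];  common shape = (3, 3, 1, 1, 1)

Row-insert the values π_1, π_2, … into P one at a time, bumping the leftmost entry strictly greater than the inserted value down to the next row. The recording tableau Q records, in position (i, j), the step at which that cell was added to P.
  Insert 9 (step 1): P = [9];  Q = [1]
  Insert 2 (step 2): P = [2] / [9];  Q = [1] / [2]
  Insert 6 (step 3): P = [2, 6] / [9];  Q = [1, 3] / [2]
  Insert 1 (step 4): P = [1, 6] / [2] / [9];  Q = [1, 3] / [2] / [4]
  Insert 8 (step 5): P = [1, 6, 8] / [2] / [9];  Q = [1, 3, 5] / [2] / [4]
  Insert 7 (step 6): P = [1, 6, 7] / [2, 8] / [9];  Q = [1, 3, 5] / [2, 6] / [4]
  Insert 4 (step 7): P = [1, 4, 7] / [2, 6] / [8] / [9];  Q = [1, 3, 5] / [2, 6] / [4] / [7]
  Insert 5 (step 8): P = [1, 4, 5] / [2, 6, 7] / [8] / [9];  Q = [1, 3, 5] / [2, 6, 8] / [4] / [7]
  Insert 3 (step 9): P = [1, 3, 5] / [2, 4, 7] / [6] / [8] / [9];  Q = [1, 3, 5] / [2, 6, 8] / [4] / [7] / [9]
Final shape: (3, 3, 1, 1, 1).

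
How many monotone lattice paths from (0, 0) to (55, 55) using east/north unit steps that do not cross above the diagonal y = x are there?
C_55 = 1759414616608818870992479875972

These NE paths below the diagonal are counted by the Catalan number C_n = (1/(n + 1)) · C(2n, n). For n = 55: C_55 = (1/56) · C(110, 55) = 98527218530093856775578873054432/56 = 1759414616608818870992479875972.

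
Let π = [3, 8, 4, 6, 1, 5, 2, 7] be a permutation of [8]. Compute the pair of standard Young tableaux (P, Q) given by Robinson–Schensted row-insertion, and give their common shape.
P = [1, 2, 5, 7] / [3, 4] / [6] / [8];  Q = [1, 2, 4, 8] / [3, 6] / [5] / [7];  common shape = (4, 2, 1, 1)

Row-insert the values π_1, π_2, … into P one at a time, bumping the leftmost entry strictly greater than the inserted value down to the next row. The recording tableau Q records, in position (i, j), the step at which that cell was added to P.
  Insert 3 (step 1): P = [3];  Q = [1]
  Insert 8 (step 2): P = [3, 8];  Q = [1, 2]
  Insert 4 (step 3): P = [3, 4] / [8];  Q = [1, 2] / [3]
  Insert 6 (step 4): P = [3, 4, 6] / [8];  Q = [1, 2, 4] / [3]
  Insert 1 (step 5): P = [1, 4, 6] / [3] / [8];  Q = [1, 2, 4] / [3] / [5]
  Insert 5 (step 6): P = [1, 4, 5] / [3, 6] / [8];  Q = [1, 2, 4] / [3, 6] / [5]
  Insert 2 (step 7): P = [1, 2, 5] / [3, 4] / [6] / [8];  Q = [1, 2, 4] / [3, 6] / [5] / [7]
  Insert 7 (step 8): P = [1, 2, 5, 7] / [3, 4] / [6] / [8];  Q = [1, 2, 4, 8] / [3, 6] / [5] / [7]
Final shape: (4, 2, 1, 1).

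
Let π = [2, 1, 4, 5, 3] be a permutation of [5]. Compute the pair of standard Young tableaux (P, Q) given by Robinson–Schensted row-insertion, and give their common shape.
P = [1, 3, 5] / [2, 4];  Q = [1, 3, 4] / [2, 5];  common shape = (3, 2)

Row-insert the values π_1, π_2, … into P one at a time, bumping the leftmost entry strictly greater than the inserted value down to the next row. The recording tableau Q records, in position (i, j), the step at which that cell was added to P.
  Insert 2 (step 1): P = [2];  Q = [1]
  Insert 1 (step 2): P = [1] / [2];  Q = [1] / [2]
  Insert 4 (step 3): P = [1, 4] / [2];  Q = [1, 3] / [2]
  Insert 5 (step 4): P = [1, 4, 5] / [2];  Q = [1, 3, 4] / [2]
  Insert 3 (step 5): P = [1, 3, 5] / [2, 4];  Q = [1, 3, 4] / [2, 5]
Final shape: (3, 2).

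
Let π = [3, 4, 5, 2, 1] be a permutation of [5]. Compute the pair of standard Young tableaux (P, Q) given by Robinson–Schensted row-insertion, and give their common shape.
P = [1, 4, 5] / [2] / [3];  Q = [1, 2, 3] / [4] / [5];  common shape = (3, 1, 1)

Row-insert the values π_1, π_2, … into P one at a time, bumping the leftmost entry strictly greater than the inserted value down to the next row. The recording tableau Q records, in position (i, j), the step at which that cell was added to P.
  Insert 3 (step 1): P = [3];  Q = [1]
  Insert 4 (step 2): P = [3, 4];  Q = [1, 2]
  Insert 5 (step 3): P = [3, 4, 5];  Q = [1, 2, 3]
  Insert 2 (step 4): P = [2, 4, 5] / [3];  Q = [1, 2, 3] / [4]
  Insert 1 (step 5): P = [1, 4, 5] / [2] / [3];  Q = [1, 2, 3] / [4] / [5]
Final shape: (3, 1, 1).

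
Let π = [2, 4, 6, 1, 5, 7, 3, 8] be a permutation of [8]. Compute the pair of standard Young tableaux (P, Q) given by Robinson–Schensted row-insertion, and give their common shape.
P = [1, 3, 5, 7, 8] / [2, 4] / [6];  Q = [1, 2, 3, 6, 8] / [4, 5] / [7];  common shape = (5, 2, 1)

Row-insert the values π_1, π_2, … into P one at a time, bumping the leftmost entry strictly greater than the inserted value down to the next row. The recording tableau Q records, in position (i, j), the step at which that cell was added to P.
  Insert 2 (step 1): P = [2];  Q = [1]
  Insert 4 (step 2): P = [2, 4];  Q = [1, 2]
  Insert 6 (step 3): P = [2, 4, 6];  Q = [1, 2, 3]
  Insert 1 (step 4): P = [1, 4, 6] / [2];  Q = [1, 2, 3] / [4]
  Insert 5 (step 5): P = [1, 4, 5] / [2, 6];  Q = [1, 2, 3] / [4, 5]
  Insert 7 (step 6): P = [1, 4, 5, 7] / [2, 6];  Q = [1, 2, 3, 6] / [4, 5]
  Insert 3 (step 7): P = [1, 3, 5, 7] / [2, 4] / [6];  Q = [1, 2, 3, 6] / [4, 5] / [7]
  Insert 8 (step 8): P = [1, 3, 5, 7, 8] / [2, 4] / [6];  Q = [1, 2, 3, 6, 8] / [4, 5] / [7]
Final shape: (5, 2, 1).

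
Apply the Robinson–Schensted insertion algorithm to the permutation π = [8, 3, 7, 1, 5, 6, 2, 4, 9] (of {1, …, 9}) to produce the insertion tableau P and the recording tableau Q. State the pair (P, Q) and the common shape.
P = [1, 2, 4, 9] / [3, 5, 6] / [7] / [8];  Q = [1, 3, 6, 9] / [2, 5, 8] / [4] / [7];  common shape = (4, 3, 1, 1)

Row-insert the values π_1, π_2, … into P one at a time, bumping the leftmost entry strictly greater than the inserted value down to the next row. The recording tableau Q records, in position (i, j), the step at which that cell was added to P.
  Insert 8 (step 1): P = [8];  Q = [1]
  Insert 3 (step 2): P = [3] / [8];  Q = [1] / [2]
  Insert 7 (step 3): P = [3, 7] / [8];  Q = [1, 3] / [2]
  Insert 1 (step 4): P = [1, 7] / [3] / [8];  Q = [1, 3] / [2] / [4]
  Insert 5 (step 5): P = [1, 5] / [3, 7] / [8];  Q = [1, 3] / [2, 5] / [4]
  Insert 6 (step 6): P = [1, 5, 6] / [3, 7] / [8];  Q = [1, 3, 6] / [2, 5] / [4]
  Insert 2 (step 7): P = [1, 2, 6] / [3, 5] / [7] / [8];  Q = [1, 3, 6] / [2, 5] / [4] / [7]
  Insert 4 (step 8): P = [1, 2, 4] / [3, 5, 6] / [7] / [8];  Q = [1, 3, 6] / [2, 5, 8] / [4] / [7]
  Insert 9 (step 9): P = [1, 2, 4, 9] / [3, 5, 6] / [7] / [8];  Q = [1, 3, 6, 9] / [2, 5, 8] / [4] / [7]
Final shape: (4, 3, 1, 1).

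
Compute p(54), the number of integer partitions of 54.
p(54) = 386155

Compute p(n) via the recurrence p(n, m) = p(n, m−1) + p(n−m, m), where p(n, m) counts partitions of n with all parts ≤ m and p(n) = p(n, n). The base cases are p(0, m) = 1 and p(n, 0) = 0 for n > 0. Filling the table yields p(54) = 386155. (Euler's pentagonal recurrence is an alternative.)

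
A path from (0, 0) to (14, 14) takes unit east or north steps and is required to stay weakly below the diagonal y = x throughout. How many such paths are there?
Number of paths = 2674440

By the reflection principle (André's argument), the number of monotone paths to (14, 14) with n ≤ m that never go above y = x is C(28, 14) − C(28, 15) = 40116600 − 37442160 = 2674440.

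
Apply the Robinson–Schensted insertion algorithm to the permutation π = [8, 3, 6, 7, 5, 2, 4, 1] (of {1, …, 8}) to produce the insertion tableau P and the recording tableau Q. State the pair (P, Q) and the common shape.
P = [1, 4, 7] / [2, 5] / [3] / [6] / [8];  Q = [1, 3, 4] / [2, 7] / [5] / [6] / [8];  common shape = (3, 2, 1, 1, 1)

Row-insert the values π_1, π_2, … into P one at a time, bumping the leftmost entry strictly greater than the inserted value down to the next row. The recording tableau Q records, in position (i, j), the step at which that cell was added to P.
  Insert 8 (step 1): P = [8];  Q = [1]
  Insert 3 (step 2): P = [3] / [8];  Q = [1] / [2]
  Insert 6 (step 3): P = [3, 6] / [8];  Q = [1, 3] / [2]
  Insert 7 (step 4): P = [3, 6, 7] / [8];  Q = [1, 3, 4] / [2]
  Insert 5 (step 5): P = [3, 5, 7] / [6] / [8];  Q = [1, 3, 4] / [2] / [5]
  Insert 2 (step 6): P = [2, 5, 7] / [3] / [6] / [8];  Q = [1, 3, 4] / [2] / [5] / [6]
  Insert 4 (step 7): P = [2, 4, 7] / [3, 5] / [6] / [8];  Q = [1, 3, 4] / [2, 7] / [5] / [6]
  Insert 1 (step 8): P = [1, 4, 7] / [2, 5] / [3] / [6] / [8];  Q = [1, 3, 4] / [2, 7] / [5] / [6] / [8]
Final shape: (3, 2, 1, 1, 1).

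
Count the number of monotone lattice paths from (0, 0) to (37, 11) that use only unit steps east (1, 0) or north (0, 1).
Number of paths = 22595200368

A monotone lattice path from (0, 0) to (37, 11) consists of 37 east steps and 11 north steps in some order, so it is determined by which 37 of the 48 steps are east. The count is C(48, 37) = 22595200368.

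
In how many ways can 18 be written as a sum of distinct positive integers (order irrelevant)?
q(18) = 46

A partition into distinct parts is a strictly decreasing sequence summing to n. The recurrence d(n, m) = d(n, m−1) + d(n−m, m−1) (use part m at most once) with q(n) = d(n, n) gives q(18) = 46. (Euler's theorem: # distinct-part partitions = # odd-part partitions.)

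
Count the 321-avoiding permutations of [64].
C_64 = 368479169875816659479009042713546950

These 321-avoiding permutations are counted by the Catalan number C_n = (1/(n + 1)) · C(2n, n). For n = 64: C_64 = (1/65) · C(128, 64) = 23951146041928082866135587776380551750/65 = 368479169875816659479009042713546950.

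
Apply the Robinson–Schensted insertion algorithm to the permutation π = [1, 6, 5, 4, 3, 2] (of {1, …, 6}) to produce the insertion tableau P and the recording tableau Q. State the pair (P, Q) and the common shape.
P = [1, 2] / [3] / [4] / [5] / [6];  Q = [1, 2] / [3] / [4] / [5] / [6];  common shape = (2, 1, 1, 1, 1)

Row-insert the values π_1, π_2, … into P one at a time, bumping the leftmost entry strictly greater than the inserted value down to the next row. The recording tableau Q records, in position (i, j), the step at which that cell was added to P.
  Insert 1 (step 1): P = [1];  Q = [1]
  Insert 6 (step 2): P = [1, 6];  Q = [1, 2]
  Insert 5 (step 3): P = [1, 5] / [6];  Q = [1, 2] / [3]
  Insert 4 (step 4): P = [1, 4] / [5] / [6];  Q = [1, 2] / [3] / [4]
  Insert 3 (step 5): P = [1, 3] / [4] / [5] / [6];  Q = [1, 2] / [3] / [4] / [5]
  Insert 2 (step 6): P = [1, 2] / [3] / [4] / [5] / [6];  Q = [1, 2] / [3] / [4] / [5] / [6]
Final shape: (2, 1, 1, 1, 1).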